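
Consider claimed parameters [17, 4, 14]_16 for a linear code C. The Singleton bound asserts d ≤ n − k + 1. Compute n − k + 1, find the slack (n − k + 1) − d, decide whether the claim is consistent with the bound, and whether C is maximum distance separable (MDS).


Singleton RHS = n − k + 1 = 14, slack = 0, bound satisfied, MDS.

Singleton bound: d ≤ n − k + 1.
Here n = 17, k = 4, so n − k + 1 = 14.
Given d = 14, check d ≤ 14: YES.
Slack = (n − k + 1) − d = 0.
The code is MDS (slack = 0).
Description: the claimed parameters are [17, 4, 14]_16; such a code would be MDS (meets Singleton bound).


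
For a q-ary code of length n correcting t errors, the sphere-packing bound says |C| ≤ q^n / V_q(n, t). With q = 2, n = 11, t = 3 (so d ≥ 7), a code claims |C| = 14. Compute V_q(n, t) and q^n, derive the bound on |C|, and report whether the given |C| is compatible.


V_q(n, t) = 232, q^n = 2048, Hamming bound = 8, |C| = 14 > bound (violated).

Step 1: Compute V_q(n, t) = Σ_{j=0}^3 C(n, j) (q−1)^j.
  j = 0: C(11,0)·(1)^0 = 1·1 = 1.
  j = 1: C(11,1)·(1)^1 = 11·1 = 11.
  j = 2: C(11,2)·(1)^2 = 55·1 = 55.
  j = 3: C(11,3)·(1)^3 = 165·1 = 165.
  V_q(n, t) = 1 + 11 + 55 + 165 = 232.
Step 2: q^n = 2^11 = 2048.
Step 3: Hamming bound ⌊q^n / V_q(n,t)⌋ = ⌊2048/232⌋ = 8.
Step 4: Compare |C| = 14 to 8: violated.
The claimed |C| lies above the Hamming bound, so no 2-ary code of length 11 with d ≥ 7 can have 14 codewords.


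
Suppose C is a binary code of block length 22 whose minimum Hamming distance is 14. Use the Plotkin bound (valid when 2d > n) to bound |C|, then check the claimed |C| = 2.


Plotkin bound M ≤ 4; given |C| = 2 ≤ bound (satisfied).

Check applicability: 2d = 28, n = 22.
2d − n = 6 > 0, so Plotkin applies.
Compute d/(2d−n) = 14/6 ≈ 2.3333.
⌊d/(2d−n)⌋ = 2.
Plotkin bound: M ≤ 2·2 = 4.
Given |C| = 2, check: satisfied.
This |C| is below the Plotkin bound.


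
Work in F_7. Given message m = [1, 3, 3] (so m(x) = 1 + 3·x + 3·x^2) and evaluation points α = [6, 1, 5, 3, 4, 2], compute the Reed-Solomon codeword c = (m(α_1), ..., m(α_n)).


c = [1, 0, 0, 2, 5, 5]

Message polynomial: m(x) = 1 + 3·x + 3·x^2 (mod 7).
For each evaluation point α_i, compute m(α_i) mod 7:
  α_1 = 6: Horner steps 3 → 0 → 1, so m(6) = 1.
  α_2 = 1: Horner steps 3 → 6 → 0, so m(1) = 0.
  α_3 = 5: Horner steps 3 → 4 → 0, so m(5) = 0.
  α_4 = 3: Horner steps 3 → 5 → 2, so m(3) = 2.
  α_5 = 4: Horner steps 3 → 1 → 5, so m(4) = 5.
  α_6 = 2: Horner steps 3 → 2 → 5, so m(2) = 5.
Codeword c = [1, 0, 0, 2, 5, 5] ∈ F_7^6.


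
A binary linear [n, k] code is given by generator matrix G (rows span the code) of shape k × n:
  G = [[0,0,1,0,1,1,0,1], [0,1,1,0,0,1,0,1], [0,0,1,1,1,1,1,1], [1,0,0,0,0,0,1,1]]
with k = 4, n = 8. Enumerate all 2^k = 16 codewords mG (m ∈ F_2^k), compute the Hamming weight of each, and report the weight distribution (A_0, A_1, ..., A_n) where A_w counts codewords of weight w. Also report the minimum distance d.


Weight distribution: A_0 = 1, A_2 = 2, A_3 = 2, A_4 = 3, A_5 = 6, A_6 = 2. Minimum distance d = 2.

Enumerate all 2^4 = 16 messages m ∈ F_2^4.
For each, compute codeword c = mG in F_2^8, then tally its weight.
  m = 0000 → c = 00000000, weight = 0.
  m = 1000 → c = 00101101, weight = 4.
  m = 0100 → c = 01100101, weight = 4.
  m = 1100 → c = 01001000, weight = 2.
  m = 0010 → c = 00111111, weight = 6.
  m = 1010 → c = 00010010, weight = 2.
  m = 0110 → c = 01011010, weight = 4.
  m = 1110 → c = 01110111, weight = 6.
  m = 0001 → c = 10000011, weight = 3.
  m = 1001 → c = 10101110, weight = 5.
  m = 0101 → c = 11100110, weight = 5.
  m = 1101 → c = 11001011, weight = 5.
  m = 0011 → c = 10111100, weight = 5.
  m = 1011 → c = 10010001, weight = 3.
  m = 0111 → c = 11011001, weight = 5.
  m = 1111 → c = 11110100, weight = 5.
Tally weights:
  weight 0: 1 codewords.
  weight 2: 2 codewords.
  weight 3: 2 codewords.
  weight 4: 3 codewords.
  weight 5: 6 codewords.
  weight 6: 2 codewords.
Minimum distance d = smallest w > 0 with A_w > 0 = 2.
Sanity: Σ A_w = 16 = 2^4 = 16 ✓.


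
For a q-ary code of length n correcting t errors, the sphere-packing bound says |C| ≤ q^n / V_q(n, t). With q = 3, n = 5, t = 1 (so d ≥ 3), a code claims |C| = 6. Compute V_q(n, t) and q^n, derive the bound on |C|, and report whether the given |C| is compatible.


V_q(n, t) = 11, q^n = 243, Hamming bound = 22, |C| = 6 ≤ bound (satisfied).

Step 1: Compute V_q(n, t) = Σ_{j=0}^1 C(n, j) (q−1)^j.
  j = 0: C(5,0)·(2)^0 = 1·1 = 1.
  j = 1: C(5,1)·(2)^1 = 5·2 = 10.
  V_q(n, t) = 1 + 10 = 11.
Step 2: q^n = 3^5 = 243.
Step 3: Hamming bound ⌊q^n / V_q(n,t)⌋ = ⌊243/11⌋ = 22.
Step 4: Compare |C| = 6 to 22: satisfied.
The claimed |C| lies below the Hamming bound.


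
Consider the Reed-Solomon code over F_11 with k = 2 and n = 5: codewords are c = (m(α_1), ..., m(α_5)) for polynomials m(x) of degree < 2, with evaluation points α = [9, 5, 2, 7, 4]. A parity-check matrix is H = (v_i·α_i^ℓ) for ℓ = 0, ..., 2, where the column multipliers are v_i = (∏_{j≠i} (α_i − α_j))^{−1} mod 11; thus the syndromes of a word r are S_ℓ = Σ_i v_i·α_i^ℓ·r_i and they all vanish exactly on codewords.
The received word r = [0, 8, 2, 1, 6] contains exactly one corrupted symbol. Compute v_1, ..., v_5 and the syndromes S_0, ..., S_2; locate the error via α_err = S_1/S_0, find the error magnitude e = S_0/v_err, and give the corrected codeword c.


S = (10, 2, 7), error at position 1, error magnitude e = 6, c = [5, 8, 2, 1, 6].

Step 1: column multipliers v_i = (∏_{j≠i}(α_i − α_j))^{−1} mod 11.
  i = 1 (α = 9): (9−5)(9−2)(9−7)(9−4) = 4·7·2·5 = 280 ≡ 5, so v_1 = 5^{−1} = 9 (mod 11).
  i = 2 (α = 5): (5−9)(5−2)(5−7)(5−4) = (−4)·3·(−2)·1 = 24 ≡ 2, so v_2 = 2^{−1} = 6 (mod 11).
  i = 3 (α = 2): (2−9)(2−5)(2−7)(2−4) = (−7)·(−3)·(−5)·(−2) = 210 ≡ 1, so v_3 = 1^{−1} = 1 (mod 11).
  i = 4 (α = 7): (7−9)(7−5)(7−2)(7−4) = (−2)·2·5·3 = −60 ≡ 6, so v_4 = 6^{−1} = 2 (mod 11).
  i = 5 (α = 4): (4−9)(4−5)(4−2)(4−7) = (−5)·(−1)·2·(−3) = −30 ≡ 3, so v_5 = 3^{−1} = 4 (mod 11).
  v = [9, 6, 1, 2, 4].
Step 2: syndromes of r = [0, 8, 2, 1, 6] (all sums mod 11).
  S_0 = Σ v_i r_i = 9·0 + 6·8 + 1·2 + 2·1 + 4·6 = 76 ≡ 10.
  S_1 = Σ v_i α_i r_i = 9·9·0 + 6·5·8 + 1·2·2 + 2·7·1 + 4·4·6 = 354 ≡ 2.
  α_i^2 mod 11 = [4, 3, 4, 5, 5].
  S_2 = Σ v_i α_i^2 r_i = 9·4·0 + 6·3·8 + 1·4·2 + 2·5·1 + 4·5·6 = 282 ≡ 7.
  S = (10, 2, 7) ≠ 0, so r is not a codeword (an error is present).
Step 3: locate the error. For a single error e at position i, S_ℓ = v_i·e·α_i^ℓ, so α_err = S_1/S_0.
  S_0^{−1} = 10^{−1} = 10 (mod 11), so α_err = 2·10 = 20 ≡ 9 = α_1. Error position i = 1.
  Consistency check: S_2/S_1 = 7·6 = 42 ≡ 9 = α_err ✓ (single-error assumption holds).
Step 4: error magnitude e = S_0/v_1 = S_0·∏_{j≠1}(α_1 − α_j) = 10·5 = 50 ≡ 6 (mod 11).
Step 5: correct position 1: c_1 = r_1 − e = 0 − 6 ≡ 5 (mod 11). Hence c = [5, 8, 2, 1, 6].
  Check: interpolating c through the α_i gives m(x) = 9 + 2·x (degree < 2) with m(α_i) = c_i for every i, so c is indeed a codeword.


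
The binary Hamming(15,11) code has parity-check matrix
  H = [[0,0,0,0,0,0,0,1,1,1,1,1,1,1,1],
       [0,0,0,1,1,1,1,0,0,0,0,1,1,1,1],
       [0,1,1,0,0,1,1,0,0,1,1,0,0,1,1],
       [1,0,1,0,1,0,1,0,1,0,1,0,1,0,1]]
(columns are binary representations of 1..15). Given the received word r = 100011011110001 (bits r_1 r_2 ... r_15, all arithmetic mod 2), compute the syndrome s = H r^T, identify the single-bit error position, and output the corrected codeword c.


s = (1, 1, 0, 1)^T, error position = 13, corrected codeword c = 100011011110101

Compute s = H r^T mod 2 one row at a time:
  s_1 = 1 + 1 + 1 + 1 + 0 + 0 + 0 + 1 = 5 ≡ 1 (mod 2).
  s_2 = 0 + 1 + 1 + 0 + 0 + 0 + 0 + 1 = 3 ≡ 1 (mod 2).
  s_3 = 0 + 0 + 1 + 0 + 1 + 1 + 0 + 1 = 4 ≡ 0 (mod 2).
  s_4 = 1 + 0 + 1 + 0 + 1 + 1 + 0 + 1 = 5 ≡ 1 (mod 2).
s = (1, 1, 0, 1)^T — this equals column 13 of H (binary 1101), so error is at position 13.
Correct: flip bit 13 of r = 100011011110001 to get c = 100011011110101.


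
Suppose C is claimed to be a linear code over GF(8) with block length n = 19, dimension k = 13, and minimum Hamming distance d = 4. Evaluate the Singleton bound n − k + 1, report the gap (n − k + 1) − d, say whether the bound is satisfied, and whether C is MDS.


Singleton RHS = n − k + 1 = 7, slack = 3, bound satisfied, not MDS.

Singleton bound: d ≤ n − k + 1.
Here n = 19, k = 13, so n − k + 1 = 7.
Given d = 4, check d ≤ 7: YES.
Slack = (n − k + 1) − d = 3.
The code is NOT MDS (slack = 3 > 0).
Description: the claimed parameters are [19, 13, 4]_8; such a code would be non-MDS.


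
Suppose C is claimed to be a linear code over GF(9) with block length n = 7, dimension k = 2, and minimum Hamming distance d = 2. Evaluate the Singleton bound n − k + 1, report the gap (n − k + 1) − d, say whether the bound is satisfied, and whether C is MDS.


Singleton RHS = n − k + 1 = 6, slack = 4, bound satisfied, not MDS.

Singleton bound: d ≤ n − k + 1.
Here n = 7, k = 2, so n − k + 1 = 6.
Given d = 2, check d ≤ 6: YES.
Slack = (n − k + 1) − d = 4.
The code is NOT MDS (slack = 4 > 0).
Description: the claimed parameters are [7, 2, 2]_9; such a code would be non-MDS.


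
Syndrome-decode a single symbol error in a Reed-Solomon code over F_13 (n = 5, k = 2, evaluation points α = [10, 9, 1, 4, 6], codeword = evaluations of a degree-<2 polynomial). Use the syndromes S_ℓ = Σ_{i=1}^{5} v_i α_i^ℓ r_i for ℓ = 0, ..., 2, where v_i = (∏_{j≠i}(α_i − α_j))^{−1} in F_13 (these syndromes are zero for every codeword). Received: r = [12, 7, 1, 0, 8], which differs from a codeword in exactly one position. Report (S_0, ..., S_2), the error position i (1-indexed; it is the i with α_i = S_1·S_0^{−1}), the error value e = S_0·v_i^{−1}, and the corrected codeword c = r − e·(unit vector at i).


S = (5, 11, 6), error at position 1, error magnitude e = 1, c = [11, 7, 1, 0, 8].

Step 1: column multipliers v_i = (∏_{j≠i}(α_i − α_j))^{−1} mod 13.
  i = 1 (α = 10): (10−9)(10−1)(10−4)(10−6) = 1·9·6·4 = 216 ≡ 8, so v_1 = 8^{−1} = 5 (mod 13).
  i = 2 (α = 9): (9−10)(9−1)(9−4)(9−6) = (−1)·8·5·3 = −120 ≡ 10, so v_2 = 10^{−1} = 4 (mod 13).
  i = 3 (α = 1): (1−10)(1−9)(1−4)(1−6) = (−9)·(−8)·(−3)·(−5) = 1080 ≡ 1, so v_3 = 1^{−1} = 1 (mod 13).
  i = 4 (α = 4): (4−10)(4−9)(4−1)(4−6) = (−6)·(−5)·3·(−2) = −180 ≡ 2, so v_4 = 2^{−1} = 7 (mod 13).
  i = 5 (α = 6): (6−10)(6−9)(6−1)(6−4) = (−4)·(−3)·5·2 = 120 ≡ 3, so v_5 = 3^{−1} = 9 (mod 13).
  v = [5, 4, 1, 7, 9].
Step 2: syndromes of r = [12, 7, 1, 0, 8] (all sums mod 13).
  S_0 = Σ v_i r_i = 5·12 + 4·7 + 1·1 + 7·0 + 9·8 = 161 ≡ 5.
  S_1 = Σ v_i α_i r_i = 5·10·12 + 4·9·7 + 1·1·1 + 7·4·0 + 9·6·8 = 1285 ≡ 11.
  α_i^2 mod 13 = [9, 3, 1, 3, 10].
  S_2 = Σ v_i α_i^2 r_i = 5·9·12 + 4·3·7 + 1·1·1 + 7·3·0 + 9·10·8 = 1345 ≡ 6.
  S = (5, 11, 6) ≠ 0, so r is not a codeword (an error is present).
Step 3: locate the error. For a single error e at position i, S_ℓ = v_i·e·α_i^ℓ, so α_err = S_1/S_0.
  S_0^{−1} = 5^{−1} = 8 (mod 13), so α_err = 11·8 = 88 ≡ 10 = α_1. Error position i = 1.
  Consistency check: S_2/S_1 = 6·6 = 36 ≡ 10 = α_err ✓ (single-error assumption holds).
Step 4: error magnitude e = S_0/v_1 = S_0·∏_{j≠1}(α_1 − α_j) = 5·8 = 40 ≡ 1 (mod 13).
Step 5: correct position 1: c_1 = r_1 − e = 12 − 1 ≡ 11 (mod 13). Hence c = [11, 7, 1, 0, 8].
  Check: interpolating c through the α_i gives m(x) = 10 + 4·x (degree < 2) with m(α_i) = c_i for every i, so c is indeed a codeword.


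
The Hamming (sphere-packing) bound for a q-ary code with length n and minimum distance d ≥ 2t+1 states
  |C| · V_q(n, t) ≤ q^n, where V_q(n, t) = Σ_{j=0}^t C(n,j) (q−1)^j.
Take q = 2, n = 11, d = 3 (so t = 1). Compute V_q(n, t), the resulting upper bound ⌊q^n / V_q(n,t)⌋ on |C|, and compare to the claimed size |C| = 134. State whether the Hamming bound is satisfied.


V_q(n, t) = 12, q^n = 2048, Hamming bound = 170, |C| = 134 ≤ bound (satisfied).

Step 1: Compute V_q(n, t) = Σ_{j=0}^1 C(n, j) (q−1)^j.
  j = 0: C(11,0)·(1)^0 = 1·1 = 1.
  j = 1: C(11,1)·(1)^1 = 11·1 = 11.
  V_q(n, t) = 1 + 11 = 12.
Step 2: q^n = 2^11 = 2048.
Step 3: Hamming bound ⌊q^n / V_q(n,t)⌋ = ⌊2048/12⌋ = 170.
Step 4: Compare |C| = 134 to 170: satisfied.
The claimed |C| lies below the Hamming bound.


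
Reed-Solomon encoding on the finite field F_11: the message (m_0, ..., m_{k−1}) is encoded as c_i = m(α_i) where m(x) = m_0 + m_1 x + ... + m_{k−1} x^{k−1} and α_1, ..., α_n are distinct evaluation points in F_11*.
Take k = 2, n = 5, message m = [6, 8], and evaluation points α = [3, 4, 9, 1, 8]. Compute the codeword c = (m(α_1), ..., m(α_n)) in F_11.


c = [8, 5, 1, 3, 4]

Message polynomial: m(x) = 6 + 8·x (mod 11).
For each evaluation point α_i, compute m(α_i) mod 11:
  α_1 = 3: Horner steps 8 → 8, so m(3) = 8.
  α_2 = 4: Horner steps 8 → 5, so m(4) = 5.
  α_3 = 9: Horner steps 8 → 1, so m(9) = 1.
  α_4 = 1: Horner steps 8 → 3, so m(1) = 3.
  α_5 = 8: Horner steps 8 → 4, so m(8) = 4.
Codeword c = [8, 5, 1, 3, 4] ∈ F_11^5.


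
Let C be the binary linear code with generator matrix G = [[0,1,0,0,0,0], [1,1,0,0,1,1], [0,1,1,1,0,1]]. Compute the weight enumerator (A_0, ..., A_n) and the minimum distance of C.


Weight distribution: A_0 = 1, A_1 = 1, A_3 = 2, A_4 = 3, A_5 = 1. Minimum distance d = 1.

Enumerate all 2^3 = 8 messages m ∈ F_2^3.
For each, compute codeword c = mG in F_2^6, then tally its weight.
  m = 000 → c = 000000, weight = 0.
  m = 100 → c = 010000, weight = 1.
  m = 010 → c = 110011, weight = 4.
  m = 110 → c = 100011, weight = 3.
  m = 001 → c = 011101, weight = 4.
  m = 101 → c = 001101, weight = 3.
  m = 011 → c = 101110, weight = 4.
  m = 111 → c = 111110, weight = 5.
Tally weights:
  weight 0: 1 codewords.
  weight 1: 1 codewords.
  weight 3: 2 codewords.
  weight 4: 3 codewords.
  weight 5: 1 codewords.
Minimum distance d = smallest w > 0 with A_w > 0 = 1.
Sanity: Σ A_w = 8 = 2^3 = 8 ✓.


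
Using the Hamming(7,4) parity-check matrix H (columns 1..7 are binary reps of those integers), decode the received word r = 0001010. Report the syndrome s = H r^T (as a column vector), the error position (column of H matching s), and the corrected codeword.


s = (0, 1, 0)^T, error position = 2, corrected codeword c = 0101010

Compute s = H r^T mod 2 one row at a time:
  s_1 = 1 + 0 + 1 + 0 = 2 ≡ 0 (mod 2).
  s_2 = 0 + 0 + 1 + 0 = 1 ≡ 1 (mod 2).
  s_3 = 0 + 0 + 0 + 0 = 0 ≡ 0 (mod 2).
s = (0, 1, 0)^T — this equals column 2 of H (binary 010), so error is at position 2.
Correct: flip bit 2 of r = 0001010 to get c = 0101010.


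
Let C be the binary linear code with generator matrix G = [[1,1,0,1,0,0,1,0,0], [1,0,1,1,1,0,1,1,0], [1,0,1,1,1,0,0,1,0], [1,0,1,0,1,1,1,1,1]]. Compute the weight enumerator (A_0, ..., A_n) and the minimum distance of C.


Weight distribution: A_0 = 1, A_1 = 1, A_3 = 2, A_4 = 4, A_5 = 3, A_6 = 2, A_7 = 2, A_8 = 1. Minimum distance d = 1.

Enumerate all 2^4 = 16 messages m ∈ F_2^4.
For each, compute codeword c = mG in F_2^9, then tally its weight.
  m = 0000 → c = 000000000, weight = 0.
  m = 1000 → c = 110100100, weight = 4.
  m = 0100 → c = 101110110, weight = 6.
  m = 1100 → c = 011010010, weight = 4.
  m = 0010 → c = 101110010, weight = 5.
  m = 1010 → c = 011010110, weight = 5.
  m = 0110 → c = 000000100, weight = 1.
  m = 1110 → c = 110100000, weight = 3.
  m = 0001 → c = 101011111, weight = 7.
  m = 1001 → c = 011111011, weight = 7.
  m = 0101 → c = 000101001, weight = 3.
  m = 1101 → c = 110001101, weight = 5.
  m = 0011 → c = 000101101, weight = 4.
  m = 1011 → c = 110001001, weight = 4.
  m = 0111 → c = 101011011, weight = 6.
  m = 1111 → c = 011111111, weight = 8.
Tally weights:
  weight 0: 1 codewords.
  weight 1: 1 codewords.
  weight 3: 2 codewords.
  weight 4: 4 codewords.
  weight 5: 3 codewords.
  weight 6: 2 codewords.
  weight 7: 2 codewords.
  weight 8: 1 codewords.
Minimum distance d = smallest w > 0 with A_w > 0 = 1.
Sanity: Σ A_w = 16 = 2^4 = 16 ✓.


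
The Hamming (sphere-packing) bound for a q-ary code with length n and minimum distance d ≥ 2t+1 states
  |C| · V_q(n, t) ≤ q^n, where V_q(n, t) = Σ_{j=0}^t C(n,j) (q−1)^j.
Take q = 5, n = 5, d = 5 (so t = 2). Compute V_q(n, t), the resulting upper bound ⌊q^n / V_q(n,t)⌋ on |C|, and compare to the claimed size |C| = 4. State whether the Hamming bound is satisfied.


V_q(n, t) = 181, q^n = 3125, Hamming bound = 17, |C| = 4 ≤ bound (satisfied).

Step 1: Compute V_q(n, t) = Σ_{j=0}^2 C(n, j) (q−1)^j.
  j = 0: C(5,0)·(4)^0 = 1·1 = 1.
  j = 1: C(5,1)·(4)^1 = 5·4 = 20.
  j = 2: C(5,2)·(4)^2 = 10·16 = 160.
  V_q(n, t) = 1 + 20 + 160 = 181.
Step 2: q^n = 5^5 = 3125.
Step 3: Hamming bound ⌊q^n / V_q(n,t)⌋ = ⌊3125/181⌋ = 17.
Step 4: Compare |C| = 4 to 17: satisfied.
The claimed |C| lies below the Hamming bound.


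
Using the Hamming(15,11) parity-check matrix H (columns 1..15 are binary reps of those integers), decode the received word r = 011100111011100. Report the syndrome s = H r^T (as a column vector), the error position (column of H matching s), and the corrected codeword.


s = (1, 0, 0, 1)^T, error position = 9, corrected codeword c = 011100110011100

Compute s = H r^T mod 2 one row at a time:
  s_1 = 1 + 1 + 0 + 1 + 1 + 1 + 0 + 0 = 5 ≡ 1 (mod 2).
  s_2 = 1 + 0 + 0 + 1 + 1 + 1 + 0 + 0 = 4 ≡ 0 (mod 2).
  s_3 = 1 + 1 + 0 + 1 + 0 + 1 + 0 + 0 = 4 ≡ 0 (mod 2).
  s_4 = 0 + 1 + 0 + 1 + 1 + 1 + 1 + 0 = 5 ≡ 1 (mod 2).
s = (1, 0, 0, 1)^T — this equals column 9 of H (binary 1001), so error is at position 9.
Correct: flip bit 9 of r = 011100111011100 to get c = 011100110011100.


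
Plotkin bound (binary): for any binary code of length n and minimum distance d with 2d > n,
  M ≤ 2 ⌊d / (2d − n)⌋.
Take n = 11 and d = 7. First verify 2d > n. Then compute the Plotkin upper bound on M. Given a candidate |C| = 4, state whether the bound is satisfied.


Plotkin bound M ≤ 4; given |C| = 4 ≤ bound (satisfied).

Check applicability: 2d = 14, n = 11.
2d − n = 3 > 0, so Plotkin applies.
Compute d/(2d−n) = 7/3 ≈ 2.3333.
⌊d/(2d−n)⌋ = 2.
Plotkin bound: M ≤ 2·2 = 4.
Given |C| = 4, check: satisfied.
This |C| is at the Plotkin bound.


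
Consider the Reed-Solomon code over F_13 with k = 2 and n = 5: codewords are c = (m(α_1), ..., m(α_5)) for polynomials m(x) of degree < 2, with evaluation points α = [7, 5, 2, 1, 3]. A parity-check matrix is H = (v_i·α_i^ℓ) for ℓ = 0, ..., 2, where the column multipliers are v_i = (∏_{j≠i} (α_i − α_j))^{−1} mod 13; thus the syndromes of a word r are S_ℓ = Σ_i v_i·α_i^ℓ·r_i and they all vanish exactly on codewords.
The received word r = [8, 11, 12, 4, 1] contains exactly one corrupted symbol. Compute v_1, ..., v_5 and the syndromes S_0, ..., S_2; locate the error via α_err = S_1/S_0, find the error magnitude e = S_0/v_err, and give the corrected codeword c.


S = (5, 10, 7), error at position 3, error magnitude e = 3, c = [8, 11, 9, 4, 1].

Step 1: column multipliers v_i = (∏_{j≠i}(α_i − α_j))^{−1} mod 13.
  i = 1 (α = 7): (7−5)(7−2)(7−1)(7−3) = 2·5·6·4 = 240 ≡ 6, so v_1 = 6^{−1} = 11 (mod 13).
  i = 2 (α = 5): (5−7)(5−2)(5−1)(5−3) = (−2)·3·4·2 = −48 ≡ 4, so v_2 = 4^{−1} = 10 (mod 13).
  i = 3 (α = 2): (2−7)(2−5)(2−1)(2−3) = (−5)·(−3)·1·(−1) = −15 ≡ 11, so v_3 = 11^{−1} = 6 (mod 13).
  i = 4 (α = 1): (1−7)(1−5)(1−2)(1−3) = (−6)·(−4)·(−1)·(−2) = 48 ≡ 9, so v_4 = 9^{−1} = 3 (mod 13).
  i = 5 (α = 3): (3−7)(3−5)(3−2)(3−1) = (−4)·(−2)·1·2 = 16 ≡ 3, so v_5 = 3^{−1} = 9 (mod 13).
  v = [11, 10, 6, 3, 9].
Step 2: syndromes of r = [8, 11, 12, 4, 1] (all sums mod 13).
  S_0 = Σ v_i r_i = 11·8 + 10·11 + 6·12 + 3·4 + 9·1 = 291 ≡ 5.
  S_1 = Σ v_i α_i r_i = 11·7·8 + 10·5·11 + 6·2·12 + 3·1·4 + 9·3·1 = 1349 ≡ 10.
  α_i^2 mod 13 = [10, 12, 4, 1, 9].
  S_2 = Σ v_i α_i^2 r_i = 11·10·8 + 10·12·11 + 6·4·12 + 3·1·4 + 9·9·1 = 2581 ≡ 7.
  S = (5, 10, 7) ≠ 0, so r is not a codeword (an error is present).
Step 3: locate the error. For a single error e at position i, S_ℓ = v_i·e·α_i^ℓ, so α_err = S_1/S_0.
  S_0^{−1} = 5^{−1} = 8 (mod 13), so α_err = 10·8 = 80 ≡ 2 = α_3. Error position i = 3.
  Consistency check: S_2/S_1 = 7·4 = 28 ≡ 2 = α_err ✓ (single-error assumption holds).
Step 4: error magnitude e = S_0/v_3 = S_0·∏_{j≠3}(α_3 − α_j) = 5·11 = 55 ≡ 3 (mod 13).
Step 5: correct position 3: c_3 = r_3 − e = 12 − 3 ≡ 9 (mod 13). Hence c = [8, 11, 9, 4, 1].
  Check: interpolating c through the α_i gives m(x) = 12 + 5·x (degree < 2) with m(α_i) = c_i for every i, so c is indeed a codeword.


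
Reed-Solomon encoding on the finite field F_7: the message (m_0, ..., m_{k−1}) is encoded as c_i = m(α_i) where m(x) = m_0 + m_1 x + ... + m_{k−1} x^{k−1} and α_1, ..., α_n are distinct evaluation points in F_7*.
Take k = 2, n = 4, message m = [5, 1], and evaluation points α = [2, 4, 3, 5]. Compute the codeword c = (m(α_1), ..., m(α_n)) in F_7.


c = [0, 2, 1, 3]

Message polynomial: m(x) = 5 + 1·x (mod 7).
For each evaluation point α_i, compute m(α_i) mod 7:
  α_1 = 2: Horner steps 1 → 0, so m(2) = 0.
  α_2 = 4: Horner steps 1 → 2, so m(4) = 2.
  α_3 = 3: Horner steps 1 → 1, so m(3) = 1.
  α_4 = 5: Horner steps 1 → 3, so m(5) = 3.
Codeword c = [0, 2, 1, 3] ∈ F_7^4.


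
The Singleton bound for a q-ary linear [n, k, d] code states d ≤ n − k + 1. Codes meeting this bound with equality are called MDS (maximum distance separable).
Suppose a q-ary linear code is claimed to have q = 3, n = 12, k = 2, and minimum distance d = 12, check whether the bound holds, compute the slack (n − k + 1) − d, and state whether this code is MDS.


Singleton RHS = n − k + 1 = 11, slack = -1, bound violated (no such code; not MDS).

Singleton bound: d ≤ n − k + 1.
Here n = 12, k = 2, so n − k + 1 = 11.
Given d = 12, check d ≤ 11: NO.
Slack = (n − k + 1) − d = -1.
The slack is negative: d = 12 exceeds n − k + 1 = 11 by 1, so the Singleton bound is violated and no linear [12, 2, 12]_3 code can exist. In particular it is not MDS (MDS requires d = n − k + 1 exactly).
Description: the claimed parameters are [12, 2, 12]_3; such a code would be impossible (violates the Singleton bound).


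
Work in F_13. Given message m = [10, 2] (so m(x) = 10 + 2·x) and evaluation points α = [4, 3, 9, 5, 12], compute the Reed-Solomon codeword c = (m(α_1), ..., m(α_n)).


c = [5, 3, 2, 7, 8]

Message polynomial: m(x) = 10 + 2·x (mod 13).
For each evaluation point α_i, compute m(α_i) mod 13:
  α_1 = 4: Horner steps 2 → 5, so m(4) = 5.
  α_2 = 3: Horner steps 2 → 3, so m(3) = 3.
  α_3 = 9: Horner steps 2 → 2, so m(9) = 2.
  α_4 = 5: Horner steps 2 → 7, so m(5) = 7.
  α_5 = 12: Horner steps 2 → 8, so m(12) = 8.
Codeword c = [5, 3, 2, 7, 8] ∈ F_13^5.


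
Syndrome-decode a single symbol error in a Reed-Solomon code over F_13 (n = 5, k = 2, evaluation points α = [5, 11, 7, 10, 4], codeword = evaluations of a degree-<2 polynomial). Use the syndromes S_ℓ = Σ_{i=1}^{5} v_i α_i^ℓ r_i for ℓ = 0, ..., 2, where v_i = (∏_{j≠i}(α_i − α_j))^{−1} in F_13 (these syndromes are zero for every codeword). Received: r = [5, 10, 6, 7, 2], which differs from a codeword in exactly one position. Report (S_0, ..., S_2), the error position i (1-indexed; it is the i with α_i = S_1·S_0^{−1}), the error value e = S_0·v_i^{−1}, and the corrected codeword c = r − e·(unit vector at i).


S = (3, 8, 4), error at position 3, error magnitude e = 8, c = [5, 10, 11, 7, 2].

Step 1: column multipliers v_i = (∏_{j≠i}(α_i − α_j))^{−1} mod 13.
  i = 1 (α = 5): (5−11)(5−7)(5−10)(5−4) = (−6)·(−2)·(−5)·1 = −60 ≡ 5, so v_1 = 5^{−1} = 8 (mod 13).
  i = 2 (α = 11): (11−5)(11−7)(11−10)(11−4) = 6·4·1·7 = 168 ≡ 12, so v_2 = 12^{−1} = 12 (mod 13).
  i = 3 (α = 7): (7−5)(7−11)(7−10)(7−4) = 2·(−4)·(−3)·3 = 72 ≡ 7, so v_3 = 7^{−1} = 2 (mod 13).
  i = 4 (α = 10): (10−5)(10−11)(10−7)(10−4) = 5·(−1)·3·6 = −90 ≡ 1, so v_4 = 1^{−1} = 1 (mod 13).
  i = 5 (α = 4): (4−5)(4−11)(4−7)(4−10) = (−1)·(−7)·(−3)·(−6) = 126 ≡ 9, so v_5 = 9^{−1} = 3 (mod 13).
  v = [8, 12, 2, 1, 3].
Step 2: syndromes of r = [5, 10, 6, 7, 2] (all sums mod 13).
  S_0 = Σ v_i r_i = 8·5 + 12·10 + 2·6 + 1·7 + 3·2 = 185 ≡ 3.
  S_1 = Σ v_i α_i r_i = 8·5·5 + 12·11·10 + 2·7·6 + 1·10·7 + 3·4·2 = 1698 ≡ 8.
  α_i^2 mod 13 = [12, 4, 10, 9, 3].
  S_2 = Σ v_i α_i^2 r_i = 8·12·5 + 12·4·10 + 2·10·6 + 1·9·7 + 3·3·2 = 1161 ≡ 4.
  S = (3, 8, 4) ≠ 0, so r is not a codeword (an error is present).
Step 3: locate the error. For a single error e at position i, S_ℓ = v_i·e·α_i^ℓ, so α_err = S_1/S_0.
  S_0^{−1} = 3^{−1} = 9 (mod 13), so α_err = 8·9 = 72 ≡ 7 = α_3. Error position i = 3.
  Consistency check: S_2/S_1 = 4·5 = 20 ≡ 7 = α_err ✓ (single-error assumption holds).
Step 4: error magnitude e = S_0/v_3 = S_0·∏_{j≠3}(α_3 − α_j) = 3·7 = 21 ≡ 8 (mod 13).
Step 5: correct position 3: c_3 = r_3 − e = 6 − 8 ≡ 11 (mod 13). Hence c = [5, 10, 11, 7, 2].
  Check: interpolating c through the α_i gives m(x) = 3 + 3·x (degree < 2) with m(α_i) = c_i for every i, so c is indeed a codeword.


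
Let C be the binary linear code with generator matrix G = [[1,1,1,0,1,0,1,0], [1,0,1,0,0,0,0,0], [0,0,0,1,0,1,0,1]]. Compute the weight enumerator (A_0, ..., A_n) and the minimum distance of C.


Weight distribution: A_0 = 1, A_2 = 1, A_3 = 2, A_5 = 2, A_6 = 1, A_8 = 1. Minimum distance d = 2.

Enumerate all 2^3 = 8 messages m ∈ F_2^3.
For each, compute codeword c = mG in F_2^8, then tally its weight.
  m = 000 → c = 00000000, weight = 0.
  m = 100 → c = 11101010, weight = 5.
  m = 010 → c = 10100000, weight = 2.
  m = 110 → c = 01001010, weight = 3.
  m = 001 → c = 00010101, weight = 3.
  m = 101 → c = 11111111, weight = 8.
  m = 011 → c = 10110101, weight = 5.
  m = 111 → c = 01011111, weight = 6.
Tally weights:
  weight 0: 1 codewords.
  weight 2: 1 codewords.
  weight 3: 2 codewords.
  weight 5: 2 codewords.
  weight 6: 1 codewords.
  weight 8: 1 codewords.
Minimum distance d = smallest w > 0 with A_w > 0 = 2.
Sanity: Σ A_w = 8 = 2^3 = 8 ✓.


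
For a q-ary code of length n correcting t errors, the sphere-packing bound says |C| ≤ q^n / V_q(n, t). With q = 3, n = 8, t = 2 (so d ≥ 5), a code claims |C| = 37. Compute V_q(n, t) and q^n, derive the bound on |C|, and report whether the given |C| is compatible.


V_q(n, t) = 129, q^n = 6561, Hamming bound = 50, |C| = 37 ≤ bound (satisfied).

Step 1: Compute V_q(n, t) = Σ_{j=0}^2 C(n, j) (q−1)^j.
  j = 0: C(8,0)·(2)^0 = 1·1 = 1.
  j = 1: C(8,1)·(2)^1 = 8·2 = 16.
  j = 2: C(8,2)·(2)^2 = 28·4 = 112.
  V_q(n, t) = 1 + 16 + 112 = 129.
Step 2: q^n = 3^8 = 6561.
Step 3: Hamming bound ⌊q^n / V_q(n,t)⌋ = ⌊6561/129⌋ = 50.
Step 4: Compare |C| = 37 to 50: satisfied.
The claimed |C| lies below the Hamming bound.


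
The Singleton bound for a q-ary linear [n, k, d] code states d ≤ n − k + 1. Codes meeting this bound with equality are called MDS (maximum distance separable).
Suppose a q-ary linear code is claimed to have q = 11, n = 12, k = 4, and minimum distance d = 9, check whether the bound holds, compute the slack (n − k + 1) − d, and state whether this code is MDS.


Singleton RHS = n − k + 1 = 9, slack = 0, bound satisfied, MDS.

Singleton bound: d ≤ n − k + 1.
Here n = 12, k = 4, so n − k + 1 = 9.
Given d = 9, check d ≤ 9: YES.
Slack = (n − k + 1) − d = 0.
The code is MDS (slack = 0).
Description: the claimed parameters are [12, 4, 9]_11; such a code would be MDS (meets Singleton bound).


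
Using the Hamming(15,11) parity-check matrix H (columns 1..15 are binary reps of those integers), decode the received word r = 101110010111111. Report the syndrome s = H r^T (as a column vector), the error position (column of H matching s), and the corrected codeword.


s = (1, 0, 1, 0)^T, error position = 10, corrected codeword c = 101110010011111

Compute s = H r^T mod 2 one row at a time:
  s_1 = 1 + 0 + 1 + 1 + 1 + 1 + 1 + 1 = 7 ≡ 1 (mod 2).
  s_2 = 1 + 1 + 0 + 0 + 1 + 1 + 1 + 1 = 6 ≡ 0 (mod 2).
  s_3 = 0 + 1 + 0 + 0 + 1 + 1 + 1 + 1 = 5 ≡ 1 (mod 2).
  s_4 = 1 + 1 + 1 + 0 + 0 + 1 + 1 + 1 = 6 ≡ 0 (mod 2).
s = (1, 0, 1, 0)^T — this equals column 10 of H (binary 1010), so error is at position 10.
Correct: flip bit 10 of r = 101110010111111 to get c = 101110010011111.


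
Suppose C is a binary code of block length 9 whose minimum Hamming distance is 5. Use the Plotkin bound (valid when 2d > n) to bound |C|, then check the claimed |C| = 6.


Plotkin bound M ≤ 10; given |C| = 6 ≤ bound (satisfied).

Check applicability: 2d = 10, n = 9.
2d − n = 1 > 0, so Plotkin applies.
Compute d/(2d−n) = 5/1 ≈ 5.0000.
⌊d/(2d−n)⌋ = 5.
Plotkin bound: M ≤ 2·5 = 10.
Given |C| = 6, check: satisfied.
This |C| is below the Plotkin bound.


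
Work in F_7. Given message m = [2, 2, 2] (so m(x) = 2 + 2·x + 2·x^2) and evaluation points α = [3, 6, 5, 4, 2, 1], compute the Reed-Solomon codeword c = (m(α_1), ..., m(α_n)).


c = [5, 2, 6, 0, 0, 6]

Message polynomial: m(x) = 2 + 2·x + 2·x^2 (mod 7).
For each evaluation point α_i, compute m(α_i) mod 7:
  α_1 = 3: Horner steps 2 → 1 → 5, so m(3) = 5.
  α_2 = 6: Horner steps 2 → 0 → 2, so m(6) = 2.
  α_3 = 5: Horner steps 2 → 5 → 6, so m(5) = 6.
  α_4 = 4: Horner steps 2 → 3 → 0, so m(4) = 0.
  α_5 = 2: Horner steps 2 → 6 → 0, so m(2) = 0.
  α_6 = 1: Horner steps 2 → 4 → 6, so m(1) = 6.
Codeword c = [5, 2, 6, 0, 0, 6] ∈ F_7^6.


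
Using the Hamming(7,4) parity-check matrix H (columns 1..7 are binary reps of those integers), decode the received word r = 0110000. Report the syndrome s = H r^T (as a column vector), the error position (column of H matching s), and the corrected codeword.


s = (0, 0, 1)^T, error position = 1, corrected codeword c = 1110000

Compute s = H r^T mod 2 one row at a time:
  s_1 = 0 + 0 + 0 + 0 = 0 ≡ 0 (mod 2).
  s_2 = 1 + 1 + 0 + 0 = 2 ≡ 0 (mod 2).
  s_3 = 0 + 1 + 0 + 0 = 1 ≡ 1 (mod 2).
s = (0, 0, 1)^T — this equals column 1 of H (binary 001), so error is at position 1.
Correct: flip bit 1 of r = 0110000 to get c = 1110000.


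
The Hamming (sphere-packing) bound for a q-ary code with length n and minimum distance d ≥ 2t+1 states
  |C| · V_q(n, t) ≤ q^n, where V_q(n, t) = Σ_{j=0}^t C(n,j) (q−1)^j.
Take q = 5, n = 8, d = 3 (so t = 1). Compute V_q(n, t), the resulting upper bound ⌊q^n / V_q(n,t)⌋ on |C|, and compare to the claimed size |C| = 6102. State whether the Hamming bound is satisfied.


V_q(n, t) = 33, q^n = 390625, Hamming bound = 11837, |C| = 6102 ≤ bound (satisfied).

Step 1: Compute V_q(n, t) = Σ_{j=0}^1 C(n, j) (q−1)^j.
  j = 0: C(8,0)·(4)^0 = 1·1 = 1.
  j = 1: C(8,1)·(4)^1 = 8·4 = 32.
  V_q(n, t) = 1 + 32 = 33.
Step 2: q^n = 5^8 = 390625.
Step 3: Hamming bound ⌊q^n / V_q(n,t)⌋ = ⌊390625/33⌋ = 11837.
Step 4: Compare |C| = 6102 to 11837: satisfied.
The claimed |C| lies below the Hamming bound.


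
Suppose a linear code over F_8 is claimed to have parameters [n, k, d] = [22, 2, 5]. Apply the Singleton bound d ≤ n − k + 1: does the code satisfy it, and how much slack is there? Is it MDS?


Singleton RHS = n − k + 1 = 21, slack = 16, bound satisfied, not MDS.

Singleton bound: d ≤ n − k + 1.
Here n = 22, k = 2, so n − k + 1 = 21.
Given d = 5, check d ≤ 21: YES.
Slack = (n − k + 1) − d = 16.
The code is NOT MDS (slack = 16 > 0).
Description: the claimed parameters are [22, 2, 5]_8; such a code would be non-MDS.


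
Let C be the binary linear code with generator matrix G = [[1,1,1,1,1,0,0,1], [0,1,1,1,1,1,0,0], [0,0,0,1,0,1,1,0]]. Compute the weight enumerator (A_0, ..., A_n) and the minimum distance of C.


Weight distribution: A_0 = 1, A_3 = 2, A_4 = 2, A_5 = 1, A_6 = 1, A_7 = 1. Minimum distance d = 3.

Enumerate all 2^3 = 8 messages m ∈ F_2^3.
For each, compute codeword c = mG in F_2^8, then tally its weight.
  m = 000 → c = 00000000, weight = 0.
  m = 100 → c = 11111001, weight = 6.
  m = 010 → c = 01111100, weight = 5.
  m = 110 → c = 10000101, weight = 3.
  m = 001 → c = 00010110, weight = 3.
  m = 101 → c = 11101111, weight = 7.
  m = 011 → c = 01101010, weight = 4.
  m = 111 → c = 10010011, weight = 4.
Tally weights:
  weight 0: 1 codewords.
  weight 3: 2 codewords.
  weight 4: 2 codewords.
  weight 5: 1 codewords.
  weight 6: 1 codewords.
  weight 7: 1 codewords.
Minimum distance d = smallest w > 0 with A_w > 0 = 3.
Sanity: Σ A_w = 8 = 2^3 = 8 ✓.


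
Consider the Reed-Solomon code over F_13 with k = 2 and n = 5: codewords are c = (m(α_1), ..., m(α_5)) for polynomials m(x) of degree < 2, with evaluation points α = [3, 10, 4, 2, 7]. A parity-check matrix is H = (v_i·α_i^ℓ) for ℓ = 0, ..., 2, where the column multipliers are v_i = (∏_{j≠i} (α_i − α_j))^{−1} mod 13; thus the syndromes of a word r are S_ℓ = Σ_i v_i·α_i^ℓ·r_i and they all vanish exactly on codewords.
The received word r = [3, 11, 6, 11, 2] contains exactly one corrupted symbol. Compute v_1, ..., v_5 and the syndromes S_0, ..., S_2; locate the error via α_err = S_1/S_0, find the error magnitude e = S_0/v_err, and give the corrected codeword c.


S = (12, 11, 9), error at position 4, error magnitude e = 11, c = [3, 11, 6, 0, 2].

Step 1: column multipliers v_i = (∏_{j≠i}(α_i − α_j))^{−1} mod 13.
  i = 1 (α = 3): (3−10)(3−4)(3−2)(3−7) = (−7)·(−1)·1·(−4) = −28 ≡ 11, so v_1 = 11^{−1} = 6 (mod 13).
  i = 2 (α = 10): (10−3)(10−4)(10−2)(10−7) = 7·6·8·3 = 1008 ≡ 7, so v_2 = 7^{−1} = 2 (mod 13).
  i = 3 (α = 4): (4−3)(4−10)(4−2)(4−7) = 1·(−6)·2·(−3) = 36 ≡ 10, so v_3 = 10^{−1} = 4 (mod 13).
  i = 4 (α = 2): (2−3)(2−10)(2−4)(2−7) = (−1)·(−8)·(−2)·(−5) = 80 ≡ 2, so v_4 = 2^{−1} = 7 (mod 13).
  i = 5 (α = 7): (7−3)(7−10)(7−4)(7−2) = 4·(−3)·3·5 = −180 ≡ 2, so v_5 = 2^{−1} = 7 (mod 13).
  v = [6, 2, 4, 7, 7].
Step 2: syndromes of r = [3, 11, 6, 11, 2] (all sums mod 13).
  S_0 = Σ v_i r_i = 6·3 + 2·11 + 4·6 + 7·11 + 7·2 = 155 ≡ 12.
  S_1 = Σ v_i α_i r_i = 6·3·3 + 2·10·11 + 4·4·6 + 7·2·11 + 7·7·2 = 622 ≡ 11.
  α_i^2 mod 13 = [9, 9, 3, 4, 10].
  S_2 = Σ v_i α_i^2 r_i = 6·9·3 + 2·9·11 + 4·3·6 + 7·4·11 + 7·10·2 = 880 ≡ 9.
  S = (12, 11, 9) ≠ 0, so r is not a codeword (an error is present).
Step 3: locate the error. For a single error e at position i, S_ℓ = v_i·e·α_i^ℓ, so α_err = S_1/S_0.
  S_0^{−1} = 12^{−1} = 12 (mod 13), so α_err = 11·12 = 132 ≡ 2 = α_4. Error position i = 4.
  Consistency check: S_2/S_1 = 9·6 = 54 ≡ 2 = α_err ✓ (single-error assumption holds).
Step 4: error magnitude e = S_0/v_4 = S_0·∏_{j≠4}(α_4 − α_j) = 12·2 = 24 ≡ 11 (mod 13).
Step 5: correct position 4: c_4 = r_4 − e = 11 − 11 ≡ 0 (mod 13). Hence c = [3, 11, 6, 0, 2].
  Check: interpolating c through the α_i gives m(x) = 7 + 3·x (degree < 2) with m(α_i) = c_i for every i, so c is indeed a codeword.


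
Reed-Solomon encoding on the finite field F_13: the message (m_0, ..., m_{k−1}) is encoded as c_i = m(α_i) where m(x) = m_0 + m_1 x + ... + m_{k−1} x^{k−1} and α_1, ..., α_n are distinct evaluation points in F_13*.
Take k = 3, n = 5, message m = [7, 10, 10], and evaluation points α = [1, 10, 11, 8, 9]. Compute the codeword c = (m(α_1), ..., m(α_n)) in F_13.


c = [1, 2, 1, 12, 10]

Message polynomial: m(x) = 7 + 10·x + 10·x^2 (mod 13).
For each evaluation point α_i, compute m(α_i) mod 13:
  α_1 = 1: Horner steps 10 → 7 → 1, so m(1) = 1.
  α_2 = 10: Horner steps 10 → 6 → 2, so m(10) = 2.
  α_3 = 11: Horner steps 10 → 3 → 1, so m(11) = 1.
  α_4 = 8: Horner steps 10 → 12 → 12, so m(8) = 12.
  α_5 = 9: Horner steps 10 → 9 → 10, so m(9) = 10.
Codeword c = [1, 2, 1, 12, 10] ∈ F_13^5.


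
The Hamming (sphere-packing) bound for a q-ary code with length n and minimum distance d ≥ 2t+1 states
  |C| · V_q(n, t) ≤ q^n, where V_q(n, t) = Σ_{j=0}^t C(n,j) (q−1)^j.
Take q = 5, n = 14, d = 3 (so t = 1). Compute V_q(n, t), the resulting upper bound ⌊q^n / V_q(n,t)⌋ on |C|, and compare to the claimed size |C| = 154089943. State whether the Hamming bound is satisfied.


V_q(n, t) = 57, q^n = 6103515625, Hamming bound = 107079221, |C| = 154089943 > bound (violated).

Step 1: Compute V_q(n, t) = Σ_{j=0}^1 C(n, j) (q−1)^j.
  j = 0: C(14,0)·(4)^0 = 1·1 = 1.
  j = 1: C(14,1)·(4)^1 = 14·4 = 56.
  V_q(n, t) = 1 + 56 = 57.
Step 2: q^n = 5^14 = 6103515625.
Step 3: Hamming bound ⌊q^n / V_q(n,t)⌋ = ⌊6103515625/57⌋ = 107079221.
Step 4: Compare |C| = 154089943 to 107079221: violated.
The claimed |C| lies above the Hamming bound, so no 5-ary code of length 14 with d ≥ 3 can have 154089943 codewords.


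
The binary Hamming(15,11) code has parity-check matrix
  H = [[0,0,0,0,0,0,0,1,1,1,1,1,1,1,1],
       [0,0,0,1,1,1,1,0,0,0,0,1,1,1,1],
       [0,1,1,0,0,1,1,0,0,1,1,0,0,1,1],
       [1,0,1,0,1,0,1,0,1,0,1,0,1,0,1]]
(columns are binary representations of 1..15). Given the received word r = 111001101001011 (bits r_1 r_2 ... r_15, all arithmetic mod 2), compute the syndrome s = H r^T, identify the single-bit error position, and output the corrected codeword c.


s = (0, 1, 0, 1)^T, error position = 5, corrected codeword c = 111011101001011

Compute s = H r^T mod 2 one row at a time:
  s_1 = 0 + 1 + 0 + 0 + 1 + 0 + 1 + 1 = 4 ≡ 0 (mod 2).
  s_2 = 0 + 0 + 1 + 1 + 1 + 0 + 1 + 1 = 5 ≡ 1 (mod 2).
  s_3 = 1 + 1 + 1 + 1 + 0 + 0 + 1 + 1 = 6 ≡ 0 (mod 2).
  s_4 = 1 + 1 + 0 + 1 + 1 + 0 + 0 + 1 = 5 ≡ 1 (mod 2).
s = (0, 1, 0, 1)^T — this equals column 5 of H (binary 0101), so error is at position 5.
Correct: flip bit 5 of r = 111001101001011 to get c = 111011101001011.


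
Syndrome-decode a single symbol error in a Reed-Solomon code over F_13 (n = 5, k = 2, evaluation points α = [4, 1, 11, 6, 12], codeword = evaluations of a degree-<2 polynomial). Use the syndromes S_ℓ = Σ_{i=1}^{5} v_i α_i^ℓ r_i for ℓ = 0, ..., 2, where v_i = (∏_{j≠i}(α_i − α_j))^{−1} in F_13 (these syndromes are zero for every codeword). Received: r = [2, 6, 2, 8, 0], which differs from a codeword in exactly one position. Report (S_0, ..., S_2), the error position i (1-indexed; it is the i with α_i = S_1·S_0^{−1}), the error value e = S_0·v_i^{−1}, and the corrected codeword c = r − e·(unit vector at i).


S = (5, 3, 7), error at position 3, error magnitude e = 5, c = [2, 6, 10, 8, 0].

Step 1: column multipliers v_i = (∏_{j≠i}(α_i − α_j))^{−1} mod 13.
  i = 1 (α = 4): (4−1)(4−11)(4−6)(4−12) = 3·(−7)·(−2)·(−8) = −336 ≡ 2, so v_1 = 2^{−1} = 7 (mod 13).
  i = 2 (α = 1): (1−4)(1−11)(1−6)(1−12) = (−3)·(−10)·(−5)·(−11) = 1650 ≡ 12, so v_2 = 12^{−1} = 12 (mod 13).
  i = 3 (α = 11): (11−4)(11−1)(11−6)(11−12) = 7·10·5·(−1) = −350 ≡ 1, so v_3 = 1^{−1} = 1 (mod 13).
  i = 4 (α = 6): (6−4)(6−1)(6−11)(6−12) = 2·5·(−5)·(−6) = 300 ≡ 1, so v_4 = 1^{−1} = 1 (mod 13).
  i = 5 (α = 12): (12−4)(12−1)(12−11)(12−6) = 8·11·1·6 = 528 ≡ 8, so v_5 = 8^{−1} = 5 (mod 13).
  v = [7, 12, 1, 1, 5].
Step 2: syndromes of r = [2, 6, 2, 8, 0] (all sums mod 13).
  S_0 = Σ v_i r_i = 7·2 + 12·6 + 1·2 + 1·8 + 5·0 = 96 ≡ 5.
  S_1 = Σ v_i α_i r_i = 7·4·2 + 12·1·6 + 1·11·2 + 1·6·8 + 5·12·0 = 198 ≡ 3.
  α_i^2 mod 13 = [3, 1, 4, 10, 1].
  S_2 = Σ v_i α_i^2 r_i = 7·3·2 + 12·1·6 + 1·4·2 + 1·10·8 + 5·1·0 = 202 ≡ 7.
  S = (5, 3, 7) ≠ 0, so r is not a codeword (an error is present).
Step 3: locate the error. For a single error e at position i, S_ℓ = v_i·e·α_i^ℓ, so α_err = S_1/S_0.
  S_0^{−1} = 5^{−1} = 8 (mod 13), so α_err = 3·8 = 24 ≡ 11 = α_3. Error position i = 3.
  Consistency check: S_2/S_1 = 7·9 = 63 ≡ 11 = α_err ✓ (single-error assumption holds).
Step 4: error magnitude e = S_0/v_3 = S_0·∏_{j≠3}(α_3 − α_j) = 5·1 = 5 ≡ 5 (mod 13).
Step 5: correct position 3: c_3 = r_3 − e = 2 − 5 ≡ 10 (mod 13). Hence c = [2, 6, 10, 8, 0].
  Check: interpolating c through the α_i gives m(x) = 3 + 3·x (degree < 2) with m(α_i) = c_i for every i, so c is indeed a codeword.
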